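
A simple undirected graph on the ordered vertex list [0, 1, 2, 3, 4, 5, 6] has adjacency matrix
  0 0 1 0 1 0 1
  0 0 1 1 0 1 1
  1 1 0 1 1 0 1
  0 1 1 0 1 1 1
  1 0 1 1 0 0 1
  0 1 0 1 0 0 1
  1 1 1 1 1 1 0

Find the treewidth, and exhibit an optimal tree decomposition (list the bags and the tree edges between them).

Treewidth 3.
One such decomposition:
Bags: B1 = {2, 3, 4, 6}  B2 = {1, 2, 3, 6}  B3 = {1, 3, 5, 6}  B4 = {0, 2, 4, 6}
Tree: B1–B2, B2–B3, B1–B4

The largest bag has 4 vertices, giving width 3; this decomposition certifies tw(G) ≤ 3. For the lower bound, the 4 vertices {0, 2, 4, 6} are pairwise adjacent, and any tree decomposition puts a clique entirely inside one bag — forcing width ≥ 3. The upper and lower bounds meet at 3, so that is the treewidth.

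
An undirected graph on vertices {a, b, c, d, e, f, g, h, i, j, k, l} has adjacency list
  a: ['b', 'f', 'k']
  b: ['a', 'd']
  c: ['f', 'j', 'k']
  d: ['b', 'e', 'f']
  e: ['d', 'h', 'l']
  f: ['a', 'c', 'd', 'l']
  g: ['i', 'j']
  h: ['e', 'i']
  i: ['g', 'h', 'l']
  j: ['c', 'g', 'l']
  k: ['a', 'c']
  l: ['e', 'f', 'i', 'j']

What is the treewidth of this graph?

A width-3 tree decomposition is:
Bags: B1 = {a, b, c, k}  B2 = {a, b, c, f}  B3 = {b, c, d, f}  B4 = {c, d, f, j}  B5 = {d, f, j, l}  B6 = {d, e, j, l}  B7 = {e, g, j, l}  B8 = {e, g, i, l}  B9 = {e, g, h, i}
Tree: B1–B2, B2–B3, B3–B4, B4–B5, B5–B6, B6–B7, B7–B8, B8–B9
Each bag holds 4 vertices, so the decomposition has width 3, which upper-bounds the treewidth. For the lower bound: the 4 vertex sets {a,b,k}, {c}, {f}, {d,e,j,l} are disjoint, each induces a connected subgraph, and every pair is joined by at least one edge of G. Contracting each set to a single vertex therefore yields K_{4} as a minor, and since treewidth is minor-monotone, tw(G) ≥ tw(K_{4}) = 3. Therefore the treewidth is 3.

3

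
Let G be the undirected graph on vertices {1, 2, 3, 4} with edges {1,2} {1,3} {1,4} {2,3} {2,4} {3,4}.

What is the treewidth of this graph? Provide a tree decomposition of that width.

Treewidth 3.
Bags: B1 = {1, 2, 3, 4}
Tree: (single bag)

A single bag containing all 4 vertices is trivially a valid decomposition of width 3. For the lower bound, the 4 vertices {1, 2, 3, 4} are pairwise adjacent, and any tree decomposition puts a clique entirely inside one bag — forcing width ≥ 3. The upper and lower bounds meet at 3, so that is the treewidth.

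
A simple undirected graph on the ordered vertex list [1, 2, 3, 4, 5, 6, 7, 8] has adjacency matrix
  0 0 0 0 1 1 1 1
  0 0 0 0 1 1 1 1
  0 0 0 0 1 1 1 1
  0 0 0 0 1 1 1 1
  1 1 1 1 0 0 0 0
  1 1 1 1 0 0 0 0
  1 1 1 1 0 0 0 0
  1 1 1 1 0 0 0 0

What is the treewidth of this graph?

A width-4 tree decomposition is:
Bags: B1 = {3, 5, 6, 7, 8}  B2 = {1, 5, 6, 7, 8}  B3 = {2, 5, 6, 7, 8}  B4 = {4, 5, 6, 7, 8}
Tree: B1–B2, B2–B3, B3–B4
The largest bag has 5 vertices, giving width 4; this decomposition certifies tw(G) ≤ 4. For the lower bound: the 5 vertex sets {3,8}, {1,5}, {2,7}, {6}, {4} are disjoint, each induces a connected subgraph, and every pair is joined by at least one edge of G. Contracting each set to a single vertex therefore yields K_{5} as a minor, and since treewidth is minor-monotone, tw(G) ≥ tw(K_{5}) = 4. Therefore the treewidth is 4.

4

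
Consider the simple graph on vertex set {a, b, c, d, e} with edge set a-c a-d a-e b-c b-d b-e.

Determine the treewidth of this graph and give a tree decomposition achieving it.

Each bag holds 3 vertices, so the decomposition has width 2, which upper-bounds the treewidth. For the lower bound, G contains the cycle a–c–b–e–a, so G is not a forest; only forests have treewidth ≤ 1, hence tw(G) ≥ 2. Hence tw(G) = 2 exactly.

Treewidth 2.
One optimal decomposition is:
Bags: B1 = {a, b, c}  B2 = {a, b, e}  B3 = {a, b, d}
Tree: B1–B2, B2–B3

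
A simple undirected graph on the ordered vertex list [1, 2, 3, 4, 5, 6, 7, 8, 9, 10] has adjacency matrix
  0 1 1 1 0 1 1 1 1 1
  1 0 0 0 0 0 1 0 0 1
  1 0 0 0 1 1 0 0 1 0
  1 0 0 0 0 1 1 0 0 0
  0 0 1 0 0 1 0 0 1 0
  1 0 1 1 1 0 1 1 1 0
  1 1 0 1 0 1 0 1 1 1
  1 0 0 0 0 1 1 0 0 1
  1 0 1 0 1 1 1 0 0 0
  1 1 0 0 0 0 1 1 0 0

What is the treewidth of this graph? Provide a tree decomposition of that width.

Each bag holds 4 vertices, so the decomposition has width 3, which upper-bounds the treewidth. For the lower bound, the 4 vertices {1, 3, 6, 9} are pairwise adjacent, and any tree decomposition puts a clique entirely inside one bag — forcing width ≥ 3. Therefore the treewidth is 3.

Treewidth 3.
Bags: B1 = {1, 6, 7, 9}  B2 = {1, 3, 6, 9}  B3 = {1, 6, 7, 8}  B4 = {1, 4, 6, 7}  B5 = {3, 5, 6, 9}  B6 = {1, 7, 8, 10}  B7 = {1, 2, 7, 10}
Tree: B1–B2, B1–B3, B3–B4, B2–B5, B3–B6, B6–B7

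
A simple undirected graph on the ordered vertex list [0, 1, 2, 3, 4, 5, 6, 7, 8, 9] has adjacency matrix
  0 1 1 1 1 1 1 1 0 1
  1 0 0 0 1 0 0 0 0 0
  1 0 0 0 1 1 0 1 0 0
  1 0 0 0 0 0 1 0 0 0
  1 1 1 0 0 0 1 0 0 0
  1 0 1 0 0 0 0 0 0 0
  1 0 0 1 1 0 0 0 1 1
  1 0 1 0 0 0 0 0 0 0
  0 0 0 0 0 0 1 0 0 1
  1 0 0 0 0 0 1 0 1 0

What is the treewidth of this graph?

A width-2 tree decomposition is:
Bags: B1 = {0, 4, 6}  B2 = {0, 6, 9}  B3 = {0, 3, 6}  B4 = {0, 2, 4}  B5 = {6, 8, 9}  B6 = {0, 2, 5}  B7 = {0, 2, 7}  B8 = {0, 1, 4}
Tree: B1–B2, B2–B3, B1–B4, B2–B5, B4–B6, B4–B7, B4–B8
The largest bag has 3 vertices, giving width 2; this decomposition certifies tw(G) ≤ 2. On the other hand G contains the 3-clique {0, 1, 4}. A clique must lie in a single bag of any decomposition, so no decomposition can have width below 2. Hence tw(G) = 2 exactly.

2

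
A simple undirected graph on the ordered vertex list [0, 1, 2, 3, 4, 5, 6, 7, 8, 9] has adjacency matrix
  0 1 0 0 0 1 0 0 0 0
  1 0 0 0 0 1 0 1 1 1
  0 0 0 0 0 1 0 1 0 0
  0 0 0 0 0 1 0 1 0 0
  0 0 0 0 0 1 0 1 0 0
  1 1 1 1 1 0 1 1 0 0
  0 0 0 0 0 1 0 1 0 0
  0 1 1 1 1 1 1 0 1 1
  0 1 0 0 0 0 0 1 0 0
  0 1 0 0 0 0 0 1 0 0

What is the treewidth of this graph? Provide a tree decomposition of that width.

The largest bag has 3 vertices, giving width 2; this decomposition certifies tw(G) ≤ 2. On the other hand G contains the 3-clique {0, 1, 5}. A clique must lie in a single bag of any decomposition, so no decomposition can have width below 2. The upper and lower bounds meet at 2, so that is the treewidth.

Treewidth 2.
One such decomposition:
Bags: B1 = {1, 5, 7}  B2 = {0, 1, 5}  B3 = {1, 7, 8}  B4 = {2, 5, 7}  B5 = {4, 5, 7}  B6 = {1, 7, 9}  B7 = {5, 6, 7}  B8 = {3, 5, 7}
Tree: B1–B2, B1–B3, B1–B4, B1–B5, B3–B6, B1–B7, B7–B8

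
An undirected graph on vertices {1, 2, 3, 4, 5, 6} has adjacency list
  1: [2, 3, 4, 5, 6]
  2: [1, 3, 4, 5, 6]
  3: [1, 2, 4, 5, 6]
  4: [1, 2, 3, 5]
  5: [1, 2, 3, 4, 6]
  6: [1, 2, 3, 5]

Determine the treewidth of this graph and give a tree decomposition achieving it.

Treewidth 4.
One such decomposition:
Bags: B1 = {1, 2, 3, 4, 5}  B2 = {1, 2, 3, 5, 6}
Tree: B1–B2

The largest bag has 5 vertices, giving width 4; this decomposition certifies tw(G) ≤ 4. Conversely, {1, 2, 3, 4, 5} is a clique of size 5, and the vertices of any clique must share a bag in every tree decomposition; so some bag has ≥ 5 vertices and tw(G) ≥ 4. Hence tw(G) = 4 exactly.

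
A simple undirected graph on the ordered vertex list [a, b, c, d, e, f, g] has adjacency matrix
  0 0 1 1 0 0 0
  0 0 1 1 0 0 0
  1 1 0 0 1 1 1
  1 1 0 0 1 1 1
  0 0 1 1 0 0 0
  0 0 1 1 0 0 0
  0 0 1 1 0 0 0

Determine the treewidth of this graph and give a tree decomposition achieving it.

The largest bag has 3 vertices, giving width 2; this decomposition certifies tw(G) ≤ 2. The edges c–a–d–f–c form a cycle, so G is not a tree and its treewidth is at least 2. Therefore the treewidth is 2.

Treewidth 2.
One optimal decomposition is:
Bags: B1 = {a, c, d}  B2 = {c, d, f}  B3 = {c, d, e}  B4 = {c, d, g}  B5 = {b, c, d}
Tree: B1–B2, B2–B3, B3–B4, B4–B5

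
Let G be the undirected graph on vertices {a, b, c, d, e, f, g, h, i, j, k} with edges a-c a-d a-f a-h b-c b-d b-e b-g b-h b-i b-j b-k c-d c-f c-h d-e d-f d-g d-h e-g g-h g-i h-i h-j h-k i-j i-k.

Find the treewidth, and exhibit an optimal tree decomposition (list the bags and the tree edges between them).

Treewidth 3.
One such decomposition:
Bags: B1 = {b, h, i, k}  B2 = {b, g, h, i}  B3 = {b, d, g, h}  B4 = {b, c, d, h}  B5 = {a, c, d, h}  B6 = {b, d, e, g}  B7 = {a, c, d, f}  B8 = {b, h, i, j}
Tree: B1–B2, B2–B3, B3–B4, B4–B5, B3–B6, B5–B7, B2–B8

Every bag has size at most 4, so the width is 4 − 1 = 3 and tw(G) ≤ 3. On the other hand G contains the 4-clique {b, d, e, g}. A clique must lie in a single bag of any decomposition, so no decomposition can have width below 3. Therefore the treewidth is 3.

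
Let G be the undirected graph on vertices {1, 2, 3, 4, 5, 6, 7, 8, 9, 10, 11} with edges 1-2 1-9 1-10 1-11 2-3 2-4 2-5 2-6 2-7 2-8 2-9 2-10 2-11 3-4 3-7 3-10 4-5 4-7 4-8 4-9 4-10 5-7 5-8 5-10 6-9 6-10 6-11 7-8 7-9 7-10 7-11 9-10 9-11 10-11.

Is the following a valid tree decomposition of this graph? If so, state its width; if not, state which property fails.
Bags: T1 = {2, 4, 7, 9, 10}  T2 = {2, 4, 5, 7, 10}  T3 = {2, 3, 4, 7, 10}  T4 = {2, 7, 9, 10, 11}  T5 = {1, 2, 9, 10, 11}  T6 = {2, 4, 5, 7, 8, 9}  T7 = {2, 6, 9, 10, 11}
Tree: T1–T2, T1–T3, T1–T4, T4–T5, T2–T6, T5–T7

A tree decomposition must satisfy three properties: every vertex lies in some bag; for every edge, both endpoints lie together in some bag; and for every vertex, the bags containing it form a connected subtree. Here bags containing vertex 9 are not connected in the tree, so the decomposition is invalid.

No — bags containing vertex 9 are not connected in the tree.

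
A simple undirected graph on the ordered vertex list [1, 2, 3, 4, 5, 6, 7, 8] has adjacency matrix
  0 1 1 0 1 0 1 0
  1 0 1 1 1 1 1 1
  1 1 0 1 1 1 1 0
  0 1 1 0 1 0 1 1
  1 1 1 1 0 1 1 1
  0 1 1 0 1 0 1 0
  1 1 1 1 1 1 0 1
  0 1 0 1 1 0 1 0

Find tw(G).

A width-4 tree decomposition is:
Bags: B1 = {2, 3, 4, 5, 7}  B2 = {1, 2, 3, 5, 7}  B3 = {2, 3, 5, 6, 7}  B4 = {2, 4, 5, 7, 8}
Tree: B1–B2, B1–B3, B1–B4
Each bag holds 5 vertices, so the decomposition has width 4, which upper-bounds the treewidth. Conversely, {2, 4, 5, 7, 8} is a clique of size 5, and the vertices of any clique must share a bag in every tree decomposition; so some bag has ≥ 5 vertices and tw(G) ≥ 4. Therefore the treewidth is 4.

4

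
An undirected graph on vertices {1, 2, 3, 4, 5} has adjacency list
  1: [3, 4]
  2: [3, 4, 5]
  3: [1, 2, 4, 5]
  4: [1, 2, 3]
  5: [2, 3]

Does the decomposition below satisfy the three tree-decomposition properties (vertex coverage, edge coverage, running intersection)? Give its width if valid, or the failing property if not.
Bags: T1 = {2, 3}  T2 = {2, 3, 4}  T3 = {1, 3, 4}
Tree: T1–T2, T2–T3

No — vertex 5 appears in no bag.

A tree decomposition must satisfy three properties: every vertex lies in some bag; for every edge, both endpoints lie together in some bag; and for every vertex, the bags containing it form a connected subtree. Here vertex 5 appears in no bag, so the decomposition is invalid.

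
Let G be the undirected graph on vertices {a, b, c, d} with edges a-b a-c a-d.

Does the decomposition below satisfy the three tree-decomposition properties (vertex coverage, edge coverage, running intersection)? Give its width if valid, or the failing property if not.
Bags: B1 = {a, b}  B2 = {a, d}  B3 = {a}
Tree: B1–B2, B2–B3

A tree decomposition must satisfy three properties: every vertex lies in some bag; for every edge, both endpoints lie together in some bag; and for every vertex, the bags containing it form a connected subtree. Here vertex c appears in no bag, so the decomposition is invalid.

No — vertex c appears in no bag.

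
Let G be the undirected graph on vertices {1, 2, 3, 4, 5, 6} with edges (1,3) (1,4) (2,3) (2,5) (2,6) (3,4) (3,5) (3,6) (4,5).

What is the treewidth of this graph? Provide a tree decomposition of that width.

Treewidth 2.
Bags: B1 = {2, 3, 5}  B2 = {2, 3, 6}  B3 = {3, 4, 5}  B4 = {1, 3, 4}
Tree: B1–B2, B1–B3, B3–B4

The largest bag has 3 vertices, giving width 2; this decomposition certifies tw(G) ≤ 2. For the lower bound, the 3 vertices {1, 3, 4} are pairwise adjacent, and any tree decomposition puts a clique entirely inside one bag — forcing width ≥ 2. Combining the bounds, tw(G) = 2.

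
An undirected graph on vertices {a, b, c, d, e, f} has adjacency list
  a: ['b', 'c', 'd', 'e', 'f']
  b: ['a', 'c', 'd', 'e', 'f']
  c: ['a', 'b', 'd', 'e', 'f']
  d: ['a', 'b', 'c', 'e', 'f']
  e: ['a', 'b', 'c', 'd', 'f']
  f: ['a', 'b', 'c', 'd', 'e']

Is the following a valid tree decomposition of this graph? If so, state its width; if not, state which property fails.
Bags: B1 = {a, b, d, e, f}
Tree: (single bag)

A tree decomposition must satisfy three properties: every vertex lies in some bag; for every edge, both endpoints lie together in some bag; and for every vertex, the bags containing it form a connected subtree. Here vertex c appears in no bag, so the decomposition is invalid.

No — vertex c appears in no bag.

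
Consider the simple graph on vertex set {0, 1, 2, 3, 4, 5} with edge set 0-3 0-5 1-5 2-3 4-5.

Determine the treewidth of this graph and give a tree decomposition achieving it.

The largest bag has 2 vertices, giving width 1; this decomposition certifies tw(G) ≤ 1. Any graph with an edge has treewidth ≥ 1, and G has the edge 3–0. The upper and lower bounds meet at 1, so that is the treewidth.

Treewidth 1.
Bags: B1 = {0, 3}  B2 = {0, 5}  B3 = {1, 5}  B4 = {4, 5}  B5 = {2, 3}
Tree: B1–B2, B2–B3, B3–B4, B1–B5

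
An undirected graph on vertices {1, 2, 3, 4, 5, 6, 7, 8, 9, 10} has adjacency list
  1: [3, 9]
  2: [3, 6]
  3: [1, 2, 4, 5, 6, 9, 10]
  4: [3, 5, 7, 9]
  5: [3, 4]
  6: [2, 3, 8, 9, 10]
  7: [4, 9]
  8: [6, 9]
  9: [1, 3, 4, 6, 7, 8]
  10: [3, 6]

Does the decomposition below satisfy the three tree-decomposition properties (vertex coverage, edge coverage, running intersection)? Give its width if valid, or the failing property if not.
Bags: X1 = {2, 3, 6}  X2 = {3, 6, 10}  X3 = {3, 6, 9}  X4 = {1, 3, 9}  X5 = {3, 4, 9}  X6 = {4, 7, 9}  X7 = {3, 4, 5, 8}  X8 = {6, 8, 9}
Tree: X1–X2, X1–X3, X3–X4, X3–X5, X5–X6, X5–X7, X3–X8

A tree decomposition must satisfy three properties: every vertex lies in some bag; for every edge, both endpoints lie together in some bag; and for every vertex, the bags containing it form a connected subtree. Here bags containing vertex 8 are not connected in the tree, so the decomposition is invalid.

No — bags containing vertex 8 are not connected in the tree.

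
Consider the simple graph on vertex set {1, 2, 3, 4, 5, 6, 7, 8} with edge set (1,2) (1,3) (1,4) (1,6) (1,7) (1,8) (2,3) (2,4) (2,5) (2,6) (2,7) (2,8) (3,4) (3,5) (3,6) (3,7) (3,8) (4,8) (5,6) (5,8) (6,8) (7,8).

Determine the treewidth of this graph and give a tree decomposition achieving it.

Treewidth 4.
One optimal decomposition is:
Bags: B1 = {1, 2, 3, 6, 8}  B2 = {1, 2, 3, 4, 8}  B3 = {2, 3, 5, 6, 8}  B4 = {1, 2, 3, 7, 8}
Tree: B1–B2, B1–B3, B2–B4

Each bag holds 5 vertices, so the decomposition has width 4, which upper-bounds the treewidth. For the lower bound, the 5 vertices {1, 2, 3, 4, 8} are pairwise adjacent, and any tree decomposition puts a clique entirely inside one bag — forcing width ≥ 4. Combining the bounds, tw(G) = 4.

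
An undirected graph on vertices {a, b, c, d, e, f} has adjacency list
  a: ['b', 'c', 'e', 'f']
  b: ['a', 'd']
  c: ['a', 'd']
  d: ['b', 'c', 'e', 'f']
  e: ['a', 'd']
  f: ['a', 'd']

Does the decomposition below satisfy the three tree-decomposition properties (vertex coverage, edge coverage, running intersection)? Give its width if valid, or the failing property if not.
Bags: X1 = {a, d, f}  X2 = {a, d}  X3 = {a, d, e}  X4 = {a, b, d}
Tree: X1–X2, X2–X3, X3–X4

A tree decomposition must satisfy three properties: every vertex lies in some bag; for every edge, both endpoints lie together in some bag; and for every vertex, the bags containing it form a connected subtree. Here vertex c appears in no bag, so the decomposition is invalid.

No — vertex c appears in no bag.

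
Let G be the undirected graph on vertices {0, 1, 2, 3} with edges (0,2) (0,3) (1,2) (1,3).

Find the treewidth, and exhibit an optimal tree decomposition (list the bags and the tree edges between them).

Treewidth 2.
One such decomposition:
Bags: B1 = {0, 1, 2}  B2 = {0, 1, 3}
Tree: B1–B2

Every bag has size at most 3, so the width is 3 − 1 = 2 and tw(G) ≤ 2. For the lower bound, G contains the cycle 0–2–1–3–0, so G is not a forest; only forests have treewidth ≤ 1, hence tw(G) ≥ 2. Therefore the treewidth is 2.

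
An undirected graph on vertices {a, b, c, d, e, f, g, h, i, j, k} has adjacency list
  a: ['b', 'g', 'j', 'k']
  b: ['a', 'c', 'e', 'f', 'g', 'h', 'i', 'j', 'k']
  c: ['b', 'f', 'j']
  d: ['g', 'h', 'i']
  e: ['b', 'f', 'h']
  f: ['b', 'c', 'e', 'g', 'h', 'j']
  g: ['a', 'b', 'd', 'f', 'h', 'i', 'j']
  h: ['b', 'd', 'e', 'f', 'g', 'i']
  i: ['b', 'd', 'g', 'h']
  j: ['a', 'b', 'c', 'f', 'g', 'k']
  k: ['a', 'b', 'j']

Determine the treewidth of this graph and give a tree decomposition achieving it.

Every bag has size at most 4, so the width is 4 − 1 = 3 and tw(G) ≤ 3. For the lower bound, the 4 vertices {d, g, h, i} are pairwise adjacent, and any tree decomposition puts a clique entirely inside one bag — forcing width ≥ 3. Combining the bounds, tw(G) = 3.

Treewidth 3.
One optimal decomposition is:
Bags: B1 = {b, f, g, j}  B2 = {a, b, g, j}  B3 = {a, b, j, k}  B4 = {b, f, g, h}  B5 = {b, c, f, j}  B6 = {b, g, h, i}  B7 = {b, e, f, h}  B8 = {d, g, h, i}
Tree: B1–B2, B2–B3, B1–B4, B1–B5, B4–B6, B4–B7, B6–B8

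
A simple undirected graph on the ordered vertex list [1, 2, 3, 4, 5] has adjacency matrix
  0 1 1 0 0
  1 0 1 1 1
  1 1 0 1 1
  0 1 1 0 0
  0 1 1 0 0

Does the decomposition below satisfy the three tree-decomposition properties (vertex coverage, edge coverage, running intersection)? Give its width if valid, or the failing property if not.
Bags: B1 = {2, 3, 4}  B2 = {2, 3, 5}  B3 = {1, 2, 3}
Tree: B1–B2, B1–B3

Yes; width 2.

Checking the three conditions: (i) the bags cover all of {1, 2, 3, 4, 5}; (ii) for each edge, some bag contains both endpoints; (iii) the bags containing any fixed vertex form a subtree. All hold, so the decomposition is valid with width 3 − 1 = 2.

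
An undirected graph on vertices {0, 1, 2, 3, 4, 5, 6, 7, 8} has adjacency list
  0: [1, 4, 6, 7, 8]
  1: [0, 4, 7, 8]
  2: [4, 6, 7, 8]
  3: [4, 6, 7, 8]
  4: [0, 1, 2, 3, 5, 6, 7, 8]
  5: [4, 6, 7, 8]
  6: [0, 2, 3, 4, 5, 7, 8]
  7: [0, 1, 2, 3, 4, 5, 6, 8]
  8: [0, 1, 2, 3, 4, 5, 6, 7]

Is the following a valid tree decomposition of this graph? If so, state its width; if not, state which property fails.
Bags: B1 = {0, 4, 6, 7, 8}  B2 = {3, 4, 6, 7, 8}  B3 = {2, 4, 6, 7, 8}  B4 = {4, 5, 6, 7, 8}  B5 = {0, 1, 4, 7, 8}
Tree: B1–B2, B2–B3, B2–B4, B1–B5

Every vertex of G appears in some bag (union = {0, 1, 2, 3, 4, 5, 6, 7, 8}); every edge is covered by a bag; and for each vertex v the set of bags containing v is connected in the bag tree. The decomposition is therefore valid. The largest bag has 5 vertices, so the width is 4.

Yes; width 4.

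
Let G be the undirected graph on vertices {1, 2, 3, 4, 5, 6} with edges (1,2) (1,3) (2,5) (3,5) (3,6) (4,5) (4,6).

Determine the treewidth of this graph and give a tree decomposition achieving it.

Treewidth 2.
One optimal decomposition is:
Bags: B1 = {4, 5, 6}  B2 = {3, 5, 6}  B3 = {2, 3, 5}  B4 = {1, 2, 3}
Tree: B1–B2, B2–B3, B3–B4

The largest bag has 3 vertices, giving width 2; this decomposition certifies tw(G) ≤ 2. The edges 4–6–3–5–4 form a cycle, so G is not a tree and its treewidth is at least 2. Hence tw(G) = 2 exactly.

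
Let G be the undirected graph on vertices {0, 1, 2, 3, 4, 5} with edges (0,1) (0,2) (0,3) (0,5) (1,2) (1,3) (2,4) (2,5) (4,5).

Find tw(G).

A width-2 tree decomposition is:
Bags: B1 = {0, 1, 3}  B2 = {0, 1, 2}  B3 = {0, 2, 5}  B4 = {2, 4, 5}
Tree: B1–B2, B2–B3, B3–B4
Every bag has size at most 3, so the width is 3 − 1 = 2 and tw(G) ≤ 2. On the other hand G contains the 3-clique {0, 1, 2}. A clique must lie in a single bag of any decomposition, so no decomposition can have width below 2. Combining the bounds, tw(G) = 2.

2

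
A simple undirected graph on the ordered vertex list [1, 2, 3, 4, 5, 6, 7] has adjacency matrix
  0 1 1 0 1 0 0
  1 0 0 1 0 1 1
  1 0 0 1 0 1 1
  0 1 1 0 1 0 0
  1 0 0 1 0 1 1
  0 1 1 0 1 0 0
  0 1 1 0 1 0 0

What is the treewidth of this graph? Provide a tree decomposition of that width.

Every bag has size at most 4, so the width is 4 − 1 = 3 and tw(G) ≤ 3. For the lower bound: the 4 vertex sets {1,3}, {5,7}, {2}, {6} are disjoint, each induces a connected subgraph, and every pair is joined by at least one edge of G. Contracting each set to a single vertex therefore yields K_{4} as a minor, and since treewidth is minor-monotone, tw(G) ≥ tw(K_{4}) = 3. The upper and lower bounds meet at 3, so that is the treewidth.

Treewidth 3.
Bags: B1 = {1, 2, 3, 5}  B2 = {2, 3, 5, 7}  B3 = {2, 3, 5, 6}  B4 = {2, 3, 4, 5}
Tree: B1–B2, B2–B3, B3–B4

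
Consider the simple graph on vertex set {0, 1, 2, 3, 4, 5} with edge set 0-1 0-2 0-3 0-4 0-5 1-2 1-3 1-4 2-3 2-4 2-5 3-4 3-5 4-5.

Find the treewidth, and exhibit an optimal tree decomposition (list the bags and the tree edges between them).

Every bag has size at most 5, so the width is 5 − 1 = 4 and tw(G) ≤ 4. On the other hand G contains the 5-clique {0, 1, 2, 3, 4}. A clique must lie in a single bag of any decomposition, so no decomposition can have width below 4. The upper and lower bounds meet at 4, so that is the treewidth.

Treewidth 4.
One such decomposition:
Bags: B1 = {0, 2, 3, 4, 5}  B2 = {0, 1, 2, 3, 4}
Tree: B1–B2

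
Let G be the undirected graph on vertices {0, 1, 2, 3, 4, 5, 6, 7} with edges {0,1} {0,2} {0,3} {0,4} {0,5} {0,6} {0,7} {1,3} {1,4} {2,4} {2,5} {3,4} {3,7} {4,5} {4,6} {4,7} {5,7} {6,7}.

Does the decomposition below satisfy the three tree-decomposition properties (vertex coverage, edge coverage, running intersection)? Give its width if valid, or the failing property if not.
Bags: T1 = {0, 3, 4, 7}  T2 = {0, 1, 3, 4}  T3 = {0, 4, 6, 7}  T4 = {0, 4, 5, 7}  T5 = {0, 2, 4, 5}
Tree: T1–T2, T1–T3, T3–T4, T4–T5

Yes; width 3.

Checking the three conditions: (i) the bags cover all of {0, 1, 2, 3, 4, 5, 6, 7}; (ii) for each edge, some bag contains both endpoints; (iii) the bags containing any fixed vertex form a subtree. All hold, so the decomposition is valid with width 4 − 1 = 3.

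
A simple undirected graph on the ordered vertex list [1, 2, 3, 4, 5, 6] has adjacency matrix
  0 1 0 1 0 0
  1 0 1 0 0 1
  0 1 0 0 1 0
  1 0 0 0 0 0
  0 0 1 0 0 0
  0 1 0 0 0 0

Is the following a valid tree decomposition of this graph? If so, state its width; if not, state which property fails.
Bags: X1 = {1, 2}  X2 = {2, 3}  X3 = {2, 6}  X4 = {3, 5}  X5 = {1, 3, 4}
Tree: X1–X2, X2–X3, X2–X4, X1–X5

No — bags containing vertex 3 are not connected in the tree.

A tree decomposition must satisfy three properties: every vertex lies in some bag; for every edge, both endpoints lie together in some bag; and for every vertex, the bags containing it form a connected subtree. Here bags containing vertex 3 are not connected in the tree, so the decomposition is invalid.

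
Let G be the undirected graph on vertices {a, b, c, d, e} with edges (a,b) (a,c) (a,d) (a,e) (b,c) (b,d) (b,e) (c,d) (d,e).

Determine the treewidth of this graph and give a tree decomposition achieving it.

Every bag has size at most 4, so the width is 4 − 1 = 3 and tw(G) ≤ 3. Conversely, {a, b, d, e} is a clique of size 4, and the vertices of any clique must share a bag in every tree decomposition; so some bag has ≥ 4 vertices and tw(G) ≥ 3. Combining the bounds, tw(G) = 3.

Treewidth 3.
Bags: B1 = {a, b, d, e}  B2 = {a, b, c, d}
Tree: B1–B2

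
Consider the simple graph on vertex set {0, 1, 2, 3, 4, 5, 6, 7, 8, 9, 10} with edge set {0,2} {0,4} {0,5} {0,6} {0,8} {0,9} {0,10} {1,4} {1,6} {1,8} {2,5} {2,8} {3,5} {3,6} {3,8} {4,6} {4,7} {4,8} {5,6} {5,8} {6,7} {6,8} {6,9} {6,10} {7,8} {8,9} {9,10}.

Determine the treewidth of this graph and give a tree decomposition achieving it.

The largest bag has 4 vertices, giving width 3; this decomposition certifies tw(G) ≤ 3. Conversely, {0, 2, 5, 8} is a clique of size 4, and the vertices of any clique must share a bag in every tree decomposition; so some bag has ≥ 4 vertices and tw(G) ≥ 3. The upper and lower bounds meet at 3, so that is the treewidth.

Treewidth 3.
One optimal decomposition is:
Bags: B1 = {0, 6, 8, 9}  B2 = {0, 6, 9, 10}  B3 = {0, 4, 6, 8}  B4 = {4, 6, 7, 8}  B5 = {0, 5, 6, 8}  B6 = {3, 5, 6, 8}  B7 = {0, 2, 5, 8}  B8 = {1, 4, 6, 8}
Tree: B1–B2, B1–B3, B3–B4, B3–B5, B5–B6, B5–B7, B4–B8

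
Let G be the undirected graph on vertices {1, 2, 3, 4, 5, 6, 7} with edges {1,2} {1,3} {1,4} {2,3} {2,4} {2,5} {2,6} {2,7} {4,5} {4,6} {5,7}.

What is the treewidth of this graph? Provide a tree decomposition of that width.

Treewidth 2.
Bags: B1 = {2, 4, 5}  B2 = {2, 4, 6}  B3 = {1, 2, 4}  B4 = {1, 2, 3}  B5 = {2, 5, 7}
Tree: B1–B2, B1–B3, B3–B4, B1–B5

The largest bag has 3 vertices, giving width 2; this decomposition certifies tw(G) ≤ 2. On the other hand G contains the 3-clique {1, 2, 3}. A clique must lie in a single bag of any decomposition, so no decomposition can have width below 2. Combining the bounds, tw(G) = 2.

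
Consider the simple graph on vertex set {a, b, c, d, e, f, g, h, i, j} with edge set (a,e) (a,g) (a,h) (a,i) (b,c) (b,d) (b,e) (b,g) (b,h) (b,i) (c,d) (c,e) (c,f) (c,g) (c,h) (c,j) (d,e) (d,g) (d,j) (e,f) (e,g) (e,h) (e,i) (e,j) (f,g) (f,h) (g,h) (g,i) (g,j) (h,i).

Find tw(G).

A width-4 tree decomposition is:
Bags: B1 = {b, e, g, h, i}  B2 = {b, c, e, g, h}  B3 = {c, e, f, g, h}  B4 = {b, c, d, e, g}  B5 = {a, e, g, h, i}  B6 = {c, d, e, g, j}
Tree: B1–B2, B2–B3, B2–B4, B1–B5, B4–B6
The largest bag has 5 vertices, giving width 4; this decomposition certifies tw(G) ≤ 4. On the other hand G contains the 5-clique {c, d, e, g, j}. A clique must lie in a single bag of any decomposition, so no decomposition can have width below 4. Hence tw(G) = 4 exactly.

4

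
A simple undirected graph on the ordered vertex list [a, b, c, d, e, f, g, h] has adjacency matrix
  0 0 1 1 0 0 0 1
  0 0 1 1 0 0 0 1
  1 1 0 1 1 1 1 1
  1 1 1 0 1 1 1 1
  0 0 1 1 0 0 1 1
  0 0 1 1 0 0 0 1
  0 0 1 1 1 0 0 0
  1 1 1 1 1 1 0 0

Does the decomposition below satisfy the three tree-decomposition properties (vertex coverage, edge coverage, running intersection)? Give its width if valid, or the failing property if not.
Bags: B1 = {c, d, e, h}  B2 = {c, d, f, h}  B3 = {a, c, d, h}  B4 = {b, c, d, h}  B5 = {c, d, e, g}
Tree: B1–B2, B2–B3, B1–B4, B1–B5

Yes; width 3.

Checking the three conditions: (i) the bags cover all of {a, b, c, d, e, f, g, h}; (ii) for each edge, some bag contains both endpoints; (iii) the bags containing any fixed vertex form a subtree. All hold, so the decomposition is valid with width 4 − 1 = 3.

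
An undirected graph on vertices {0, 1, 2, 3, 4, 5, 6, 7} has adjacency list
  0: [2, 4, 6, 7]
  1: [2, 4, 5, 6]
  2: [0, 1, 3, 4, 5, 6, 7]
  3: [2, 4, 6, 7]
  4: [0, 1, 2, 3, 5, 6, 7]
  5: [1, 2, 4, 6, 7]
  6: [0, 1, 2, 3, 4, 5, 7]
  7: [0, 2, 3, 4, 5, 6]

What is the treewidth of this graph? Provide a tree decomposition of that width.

Treewidth 4.
Bags: B1 = {2, 4, 5, 6, 7}  B2 = {1, 2, 4, 5, 6}  B3 = {2, 3, 4, 6, 7}  B4 = {0, 2, 4, 6, 7}
Tree: B1–B2, B1–B3, B1–B4

Each bag holds 5 vertices, so the decomposition has width 4, which upper-bounds the treewidth. On the other hand G contains the 5-clique {1, 2, 4, 5, 6}. A clique must lie in a single bag of any decomposition, so no decomposition can have width below 4. Therefore the treewidth is 4.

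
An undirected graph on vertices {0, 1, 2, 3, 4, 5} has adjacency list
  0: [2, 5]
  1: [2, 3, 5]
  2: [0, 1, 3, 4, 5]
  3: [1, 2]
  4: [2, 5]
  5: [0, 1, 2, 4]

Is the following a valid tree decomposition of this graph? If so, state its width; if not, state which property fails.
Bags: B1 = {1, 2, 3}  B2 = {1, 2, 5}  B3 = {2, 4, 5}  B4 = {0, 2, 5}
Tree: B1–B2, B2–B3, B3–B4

Yes; width 2.

Checking the three conditions: (i) the bags cover all of {0, 1, 2, 3, 4, 5}; (ii) for each edge, some bag contains both endpoints; (iii) the bags containing any fixed vertex form a subtree. All hold, so the decomposition is valid with width 3 − 1 = 2.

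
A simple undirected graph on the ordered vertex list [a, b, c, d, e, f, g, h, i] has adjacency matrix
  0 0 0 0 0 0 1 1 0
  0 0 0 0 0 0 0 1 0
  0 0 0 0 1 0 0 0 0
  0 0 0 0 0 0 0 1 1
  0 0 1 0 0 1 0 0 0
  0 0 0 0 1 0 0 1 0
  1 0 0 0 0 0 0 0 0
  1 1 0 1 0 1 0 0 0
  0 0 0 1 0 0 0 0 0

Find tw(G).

1

A width-1 tree decomposition is:
Bags: B1 = {f, h}  B2 = {a, h}  B3 = {e, f}  B4 = {d, h}  B5 = {d, i}  B6 = {a, g}  B7 = {c, e}  B8 = {b, h}
Tree: B1–B2, B1–B3, B1–B4, B4–B5, B2–B6, B3–B7, B2–B8
The largest bag has 2 vertices, giving width 1; this decomposition certifies tw(G) ≤ 1. Any graph with an edge has treewidth ≥ 1, and G has the edge h–f. Therefore the treewidth is 1.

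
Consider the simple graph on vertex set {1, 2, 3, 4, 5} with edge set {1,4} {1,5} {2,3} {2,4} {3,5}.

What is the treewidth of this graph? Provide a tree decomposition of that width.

Every bag has size at most 3, so the width is 3 − 1 = 2 and tw(G) ≤ 2. The edges 5–3–2–4–1–5 form a cycle, so G is not a tree and its treewidth is at least 2. Therefore the treewidth is 2.

Treewidth 2.
One optimal decomposition is:
Bags: B1 = {2, 3, 5}  B2 = {2, 4, 5}  B3 = {1, 4, 5}
Tree: B1–B2, B2–B3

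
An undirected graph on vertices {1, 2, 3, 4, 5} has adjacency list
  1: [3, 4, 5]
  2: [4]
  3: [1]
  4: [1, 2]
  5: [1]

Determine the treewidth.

1

A width-1 tree decomposition is:
Bags: B1 = {1, 4}  B2 = {1, 3}  B3 = {2, 4}  B4 = {1, 5}
Tree: B1–B2, B1–B3, B1–B4
Every bag has size at most 2, so the width is 2 − 1 = 1 and tw(G) ≤ 1. Any graph with an edge has treewidth ≥ 1, and G has the edge 1–4. Therefore the treewidth is 1.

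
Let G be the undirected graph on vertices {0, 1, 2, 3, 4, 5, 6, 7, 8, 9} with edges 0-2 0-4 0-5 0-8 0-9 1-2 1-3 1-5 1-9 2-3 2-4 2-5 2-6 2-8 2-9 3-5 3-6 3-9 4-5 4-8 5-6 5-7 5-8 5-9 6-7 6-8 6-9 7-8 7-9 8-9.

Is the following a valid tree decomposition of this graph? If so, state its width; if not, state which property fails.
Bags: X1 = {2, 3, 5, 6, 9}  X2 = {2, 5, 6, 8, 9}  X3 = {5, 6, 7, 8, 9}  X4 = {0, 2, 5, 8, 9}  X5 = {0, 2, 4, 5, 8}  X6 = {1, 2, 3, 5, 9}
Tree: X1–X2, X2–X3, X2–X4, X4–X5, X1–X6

Vertex coverage: the bags together contain {0, 1, 2, 3, 4, 5, 6, 7, 8, 9}, the full vertex set. Edge coverage: each edge of G has both endpoints in at least one bag. Running intersection: for every vertex, the bags containing it form a connected subtree. All three properties hold, so this is a valid tree decomposition of width max|bag| − 1 = 4, and hence tw(G) ≤ 4.

Yes; width 4.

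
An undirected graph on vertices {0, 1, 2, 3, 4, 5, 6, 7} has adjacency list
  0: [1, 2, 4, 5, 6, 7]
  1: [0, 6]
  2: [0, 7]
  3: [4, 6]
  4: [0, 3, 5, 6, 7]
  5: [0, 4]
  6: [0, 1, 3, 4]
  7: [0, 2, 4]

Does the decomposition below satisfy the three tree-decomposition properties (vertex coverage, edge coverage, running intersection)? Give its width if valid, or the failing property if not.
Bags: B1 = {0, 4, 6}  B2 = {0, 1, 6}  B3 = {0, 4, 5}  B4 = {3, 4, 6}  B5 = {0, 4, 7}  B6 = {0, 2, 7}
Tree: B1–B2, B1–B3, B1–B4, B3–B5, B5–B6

Every vertex of G appears in some bag (union = {0, 1, 2, 3, 4, 5, 6, 7}); every edge is covered by a bag; and for each vertex v the set of bags containing v is connected in the bag tree. The decomposition is therefore valid. The largest bag has 3 vertices, so the width is 2.

Yes; width 2.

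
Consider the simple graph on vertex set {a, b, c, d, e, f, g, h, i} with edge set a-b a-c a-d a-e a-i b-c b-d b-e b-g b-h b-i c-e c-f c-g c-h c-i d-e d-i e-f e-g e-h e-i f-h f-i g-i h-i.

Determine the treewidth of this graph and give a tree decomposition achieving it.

Each bag holds 5 vertices, so the decomposition has width 4, which upper-bounds the treewidth. For the lower bound, the 5 vertices {c, e, f, h, i} are pairwise adjacent, and any tree decomposition puts a clique entirely inside one bag — forcing width ≥ 4. The upper and lower bounds meet at 4, so that is the treewidth.

Treewidth 4.
One optimal decomposition is:
Bags: B1 = {b, c, e, h, i}  B2 = {b, c, e, g, i}  B3 = {c, e, f, h, i}  B4 = {a, b, c, e, i}  B5 = {a, b, d, e, i}
Tree: B1–B2, B1–B3, B2–B4, B4–B5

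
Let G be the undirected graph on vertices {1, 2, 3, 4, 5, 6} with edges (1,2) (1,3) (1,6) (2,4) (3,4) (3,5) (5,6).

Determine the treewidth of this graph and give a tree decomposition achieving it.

Treewidth 2.
One optimal decomposition is:
Bags: B1 = {2, 3, 4}  B2 = {1, 2, 3}  B3 = {1, 3, 5}  B4 = {1, 5, 6}
Tree: B1–B2, B2–B3, B3–B4

Every bag has size at most 3, so the width is 3 − 1 = 2 and tw(G) ≤ 2. Since 4–2–1–3–4 is a cycle in G, G is not acyclic. Forests are exactly the graphs of treewidth ≤ 1, so tw(G) ≥ 2. The upper and lower bounds meet at 2, so that is the treewidth.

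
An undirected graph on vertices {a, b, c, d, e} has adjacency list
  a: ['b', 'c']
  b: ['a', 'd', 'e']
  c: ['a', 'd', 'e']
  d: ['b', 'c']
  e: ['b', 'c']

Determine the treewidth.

A width-2 tree decomposition is:
Bags: B1 = {a, b, c}  B2 = {b, c, e}  B3 = {b, c, d}
Tree: B1–B2, B2–B3
Every bag has size at most 3, so the width is 3 − 1 = 2 and tw(G) ≤ 2. The edges a–b–e–c–a form a cycle, so G is not a tree and its treewidth is at least 2. Combining the bounds, tw(G) = 2.

2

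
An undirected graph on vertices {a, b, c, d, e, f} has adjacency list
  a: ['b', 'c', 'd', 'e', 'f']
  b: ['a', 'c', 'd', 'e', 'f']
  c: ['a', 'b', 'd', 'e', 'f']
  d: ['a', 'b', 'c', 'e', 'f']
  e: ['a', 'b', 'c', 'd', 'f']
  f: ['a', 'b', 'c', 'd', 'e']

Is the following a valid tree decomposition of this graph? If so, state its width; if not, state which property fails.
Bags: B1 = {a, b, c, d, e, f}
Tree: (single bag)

Vertex coverage: the bags together contain {a, b, c, d, e, f}, the full vertex set. Edge coverage: each edge of G has both endpoints in at least one bag. Running intersection: for every vertex, the bags containing it form a connected subtree. All three properties hold, so this is a valid tree decomposition of width max|bag| − 1 = 5, and hence tw(G) ≤ 5.

Yes; width 5.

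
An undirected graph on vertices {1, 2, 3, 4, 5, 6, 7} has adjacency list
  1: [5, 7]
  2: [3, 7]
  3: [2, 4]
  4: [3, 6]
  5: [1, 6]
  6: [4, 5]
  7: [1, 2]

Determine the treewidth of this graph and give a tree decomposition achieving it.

Treewidth 2.
One optimal decomposition is:
Bags: B1 = {2, 3, 4}  B2 = {2, 4, 7}  B3 = {1, 4, 7}  B4 = {1, 4, 5}  B5 = {4, 5, 6}
Tree: B1–B2, B2–B3, B3–B4, B4–B5

The largest bag has 3 vertices, giving width 2; this decomposition certifies tw(G) ≤ 2. For the lower bound, G contains the cycle 4–3–2–7–1–5–6–4, so G is not a forest; only forests have treewidth ≤ 1, hence tw(G) ≥ 2. Therefore the treewidth is 2.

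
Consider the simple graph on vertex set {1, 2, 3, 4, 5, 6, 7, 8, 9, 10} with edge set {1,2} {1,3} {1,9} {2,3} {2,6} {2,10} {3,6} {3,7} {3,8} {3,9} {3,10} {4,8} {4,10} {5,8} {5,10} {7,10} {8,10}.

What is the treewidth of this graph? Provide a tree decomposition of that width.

Every bag has size at most 3, so the width is 3 − 1 = 2 and tw(G) ≤ 2. On the other hand G contains the 3-clique {3, 8, 10}. A clique must lie in a single bag of any decomposition, so no decomposition can have width below 2. Combining the bounds, tw(G) = 2.

Treewidth 2.
Bags: B1 = {1, 2, 3}  B2 = {2, 3, 10}  B3 = {3, 8, 10}  B4 = {2, 3, 6}  B5 = {1, 3, 9}  B6 = {5, 8, 10}  B7 = {4, 8, 10}  B8 = {3, 7, 10}
Tree: B1–B2, B2–B3, B1–B4, B1–B5, B3–B6, B6–B7, B2–B8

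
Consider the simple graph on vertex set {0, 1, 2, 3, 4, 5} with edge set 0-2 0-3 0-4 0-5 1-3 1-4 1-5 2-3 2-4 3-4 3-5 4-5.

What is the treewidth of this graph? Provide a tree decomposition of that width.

Treewidth 3.
One optimal decomposition is:
Bags: B1 = {0, 2, 3, 4}  B2 = {0, 3, 4, 5}  B3 = {1, 3, 4, 5}
Tree: B1–B2, B2–B3

The largest bag has 4 vertices, giving width 3; this decomposition certifies tw(G) ≤ 3. On the other hand G contains the 4-clique {0, 2, 3, 4}. A clique must lie in a single bag of any decomposition, so no decomposition can have width below 3. Hence tw(G) = 3 exactly.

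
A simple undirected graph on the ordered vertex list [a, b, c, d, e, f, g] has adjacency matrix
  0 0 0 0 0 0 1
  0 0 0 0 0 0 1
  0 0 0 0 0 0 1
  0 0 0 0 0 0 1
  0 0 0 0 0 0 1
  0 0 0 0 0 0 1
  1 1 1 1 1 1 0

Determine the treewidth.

A width-1 tree decomposition is:
Bags: B1 = {e, g}  B2 = {f, g}  B3 = {a, g}  B4 = {b, g}  B5 = {d, g}  B6 = {c, g}
Tree: B1–B2, B2–B3, B3–B4, B2–B5, B5–B6
Each bag holds 2 vertices, so the decomposition has width 1, which upper-bounds the treewidth. G has an edge, so its treewidth is at least 1. Hence tw(G) = 1 exactly.

1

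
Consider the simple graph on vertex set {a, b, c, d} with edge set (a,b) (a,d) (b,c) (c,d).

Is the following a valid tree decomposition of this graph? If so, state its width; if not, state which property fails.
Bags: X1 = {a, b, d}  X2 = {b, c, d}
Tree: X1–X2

Checking the three conditions: (i) the bags cover all of {a, b, c, d}; (ii) for each edge, some bag contains both endpoints; (iii) the bags containing any fixed vertex form a subtree. All hold, so the decomposition is valid with width 3 − 1 = 2.

Yes; width 2.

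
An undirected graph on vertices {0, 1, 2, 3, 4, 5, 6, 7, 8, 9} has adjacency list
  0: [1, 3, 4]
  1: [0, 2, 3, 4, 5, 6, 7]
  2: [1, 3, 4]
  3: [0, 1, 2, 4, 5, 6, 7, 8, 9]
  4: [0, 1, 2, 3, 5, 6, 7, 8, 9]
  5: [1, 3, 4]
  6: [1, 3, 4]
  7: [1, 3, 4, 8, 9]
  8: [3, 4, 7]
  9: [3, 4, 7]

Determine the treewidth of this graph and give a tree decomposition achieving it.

The largest bag has 4 vertices, giving width 3; this decomposition certifies tw(G) ≤ 3. On the other hand G contains the 4-clique {3, 4, 7, 8}. A clique must lie in a single bag of any decomposition, so no decomposition can have width below 3. The upper and lower bounds meet at 3, so that is the treewidth.

Treewidth 3.
One optimal decomposition is:
Bags: B1 = {1, 2, 3, 4}  B2 = {1, 3, 4, 7}  B3 = {0, 1, 3, 4}  B4 = {1, 3, 4, 5}  B5 = {1, 3, 4, 6}  B6 = {3, 4, 7, 8}  B7 = {3, 4, 7, 9}
Tree: B1–B2, B1–B3, B1–B4, B2–B5, B2–B6, B6–B7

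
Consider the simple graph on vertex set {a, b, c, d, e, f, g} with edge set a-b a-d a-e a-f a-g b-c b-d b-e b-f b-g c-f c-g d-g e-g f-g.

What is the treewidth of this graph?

A width-3 tree decomposition is:
Bags: B1 = {a, b, d, g}  B2 = {a, b, f, g}  B3 = {b, c, f, g}  B4 = {a, b, e, g}
Tree: B1–B2, B2–B3, B1–B4
The largest bag has 4 vertices, giving width 3; this decomposition certifies tw(G) ≤ 3. For the lower bound, the 4 vertices {b, c, f, g} are pairwise adjacent, and any tree decomposition puts a clique entirely inside one bag — forcing width ≥ 3. The upper and lower bounds meet at 3, so that is the treewidth.

3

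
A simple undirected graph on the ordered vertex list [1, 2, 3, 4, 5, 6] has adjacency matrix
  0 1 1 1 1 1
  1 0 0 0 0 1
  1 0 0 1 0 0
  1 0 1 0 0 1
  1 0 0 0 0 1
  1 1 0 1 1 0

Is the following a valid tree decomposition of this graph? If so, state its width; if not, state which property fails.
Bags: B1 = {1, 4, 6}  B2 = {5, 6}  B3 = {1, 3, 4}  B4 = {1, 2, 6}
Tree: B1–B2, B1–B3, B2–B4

No — edge (1,5) lies in no bag.

A tree decomposition must satisfy three properties: every vertex lies in some bag; for every edge, both endpoints lie together in some bag; and for every vertex, the bags containing it form a connected subtree. Here edge (1,5) lies in no bag, so the decomposition is invalid.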